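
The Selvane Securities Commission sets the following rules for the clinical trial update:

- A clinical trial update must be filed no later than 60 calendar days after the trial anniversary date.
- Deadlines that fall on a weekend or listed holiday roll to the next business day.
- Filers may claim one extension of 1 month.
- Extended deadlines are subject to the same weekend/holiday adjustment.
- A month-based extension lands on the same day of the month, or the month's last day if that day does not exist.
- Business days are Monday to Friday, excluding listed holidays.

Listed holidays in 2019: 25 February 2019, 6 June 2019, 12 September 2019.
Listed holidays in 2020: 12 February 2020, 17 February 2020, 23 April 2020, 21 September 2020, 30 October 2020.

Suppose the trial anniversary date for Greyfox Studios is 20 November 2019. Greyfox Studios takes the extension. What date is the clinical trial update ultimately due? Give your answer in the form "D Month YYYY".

Trigger date 20 November 2019 + 60 calendar days = 19 January 2020.
19 January 2020 falls on a Sunday. Rolling to the next business day gives 20 January 2020, a Monday.
The 1 month extension carries 20 January 2020 to 20 February 2020.
20 February 2020 falls on a Thursday, which is a business day, so no adjustment is needed.
The final due date is 20 February 2020.

20 February 2020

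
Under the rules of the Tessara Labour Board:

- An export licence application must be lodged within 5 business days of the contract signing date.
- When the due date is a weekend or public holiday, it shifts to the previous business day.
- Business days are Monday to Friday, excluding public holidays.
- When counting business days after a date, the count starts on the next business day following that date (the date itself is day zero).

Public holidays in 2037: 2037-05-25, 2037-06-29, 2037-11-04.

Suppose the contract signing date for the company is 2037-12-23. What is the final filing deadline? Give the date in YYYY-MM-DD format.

Starting the day after 2037-12-23 and counting 5 business days lands on 2037-12-30.
2037-12-30 is a Wednesday and not a listed holiday, so it stands.
Deadline: 2037-12-30.

2037-12-30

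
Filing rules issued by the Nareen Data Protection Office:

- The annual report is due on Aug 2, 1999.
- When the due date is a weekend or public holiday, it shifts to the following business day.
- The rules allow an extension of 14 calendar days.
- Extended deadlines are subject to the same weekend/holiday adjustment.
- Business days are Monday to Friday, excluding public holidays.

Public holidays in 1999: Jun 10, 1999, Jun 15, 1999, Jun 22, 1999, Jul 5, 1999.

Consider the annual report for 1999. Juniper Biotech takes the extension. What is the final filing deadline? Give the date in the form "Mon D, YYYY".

Aug 16, 1999

Start from the fixed due date, Aug 2, 1999.
Since Aug 2, 1999 is a Monday and not a holiday, the date is unchanged.
The 14-calendar-day extension moves the deadline from Aug 2, 1999 to Aug 16, 1999.
Since Aug 16, 1999 is a Monday and not a holiday, the date is unchanged.
The final due date is Aug 16, 1999.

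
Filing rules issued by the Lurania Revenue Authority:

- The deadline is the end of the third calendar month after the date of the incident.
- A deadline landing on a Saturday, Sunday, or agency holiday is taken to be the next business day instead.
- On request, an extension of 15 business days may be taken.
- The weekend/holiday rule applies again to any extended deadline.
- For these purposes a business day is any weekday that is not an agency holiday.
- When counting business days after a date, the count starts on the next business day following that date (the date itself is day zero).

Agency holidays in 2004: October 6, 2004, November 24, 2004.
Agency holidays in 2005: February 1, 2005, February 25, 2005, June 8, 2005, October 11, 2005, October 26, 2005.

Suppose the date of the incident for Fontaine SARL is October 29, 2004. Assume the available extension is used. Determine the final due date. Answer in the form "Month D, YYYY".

February 22, 2005

3 months after October 29, 2004 is January 2005; that month ends on January 31, 2005.
Since January 31, 2005 is a Monday and not a holiday, the date is unchanged.
Counting 15 further business days from January 31, 2005 reaches February 22, 2005.
February 22, 2005 falls on a Tuesday, which is a business day, so no adjustment is needed.
The final due date is February 22, 2005.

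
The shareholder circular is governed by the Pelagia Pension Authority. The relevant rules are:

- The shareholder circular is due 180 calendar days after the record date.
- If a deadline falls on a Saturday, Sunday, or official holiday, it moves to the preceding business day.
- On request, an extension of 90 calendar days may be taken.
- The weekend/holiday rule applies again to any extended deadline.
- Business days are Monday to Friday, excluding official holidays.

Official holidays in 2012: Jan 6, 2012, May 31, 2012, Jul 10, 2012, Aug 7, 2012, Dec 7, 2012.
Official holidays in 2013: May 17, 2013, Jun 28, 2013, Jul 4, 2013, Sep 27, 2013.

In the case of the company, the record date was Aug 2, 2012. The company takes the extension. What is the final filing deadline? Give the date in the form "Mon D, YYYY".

Apr 29, 2013

Adding 180 calendar days to Aug 2, 2012 gives Jan 29, 2013.
Jan 29, 2013 is a Tuesday and not a listed holiday, so it stands.
The 90-calendar-day extension moves the deadline from Jan 29, 2013 to Apr 29, 2013.
Since Apr 29, 2013 is a Monday and not a holiday, the date is unchanged.
The final due date is Apr 29, 2013.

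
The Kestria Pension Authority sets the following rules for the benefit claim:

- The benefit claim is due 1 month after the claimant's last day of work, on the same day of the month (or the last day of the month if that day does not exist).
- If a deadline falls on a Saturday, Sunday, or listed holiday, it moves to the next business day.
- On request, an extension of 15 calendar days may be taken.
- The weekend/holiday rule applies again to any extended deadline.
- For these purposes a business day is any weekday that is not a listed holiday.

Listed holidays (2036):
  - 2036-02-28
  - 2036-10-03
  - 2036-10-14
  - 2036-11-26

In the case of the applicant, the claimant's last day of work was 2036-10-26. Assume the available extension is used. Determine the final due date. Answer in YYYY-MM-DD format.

2036-12-12

Moving 1 month forward from 2036-10-26 on the corresponding day gives 2036-11-26.
Because 2036-11-26 is a listed holiday, the deadline becomes 2036-11-27 (Thursday).
The 15-calendar-day extension moves the deadline from 2036-11-27 to 2036-12-12.
2036-12-12 (Friday) is already a business day.
So the filing is due 2036-12-12.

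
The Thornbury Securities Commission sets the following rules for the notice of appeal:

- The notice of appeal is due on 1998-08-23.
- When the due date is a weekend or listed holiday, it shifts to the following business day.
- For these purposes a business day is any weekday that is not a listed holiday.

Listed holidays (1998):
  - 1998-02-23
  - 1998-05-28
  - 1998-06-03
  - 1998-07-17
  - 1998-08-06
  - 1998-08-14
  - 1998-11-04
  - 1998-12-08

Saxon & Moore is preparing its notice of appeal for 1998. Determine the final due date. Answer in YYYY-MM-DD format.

1998-08-24

The statutory due date is 1998-08-23.
1998-08-23 is a Sunday, so it moves to the next business day, 1998-08-24 (Monday).
Deadline: 1998-08-24.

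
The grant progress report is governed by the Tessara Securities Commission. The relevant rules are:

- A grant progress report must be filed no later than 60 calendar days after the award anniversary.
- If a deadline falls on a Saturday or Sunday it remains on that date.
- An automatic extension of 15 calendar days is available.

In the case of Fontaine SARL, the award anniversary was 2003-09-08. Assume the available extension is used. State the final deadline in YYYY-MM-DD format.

2003-11-22

Adding 60 calendar days to 2003-09-08 gives 2003-11-07.
2003-11-07 falls on a Friday. The rules make no weekend/holiday allowance, so it remains 2003-11-07.
Applying the 15-calendar-day extension: 2003-11-07 + 15 days = 2003-11-22.
2003-11-22 falls on a Saturday. The rules make no weekend/holiday allowance, so it remains 2003-11-22.
The final due date is 2003-11-22.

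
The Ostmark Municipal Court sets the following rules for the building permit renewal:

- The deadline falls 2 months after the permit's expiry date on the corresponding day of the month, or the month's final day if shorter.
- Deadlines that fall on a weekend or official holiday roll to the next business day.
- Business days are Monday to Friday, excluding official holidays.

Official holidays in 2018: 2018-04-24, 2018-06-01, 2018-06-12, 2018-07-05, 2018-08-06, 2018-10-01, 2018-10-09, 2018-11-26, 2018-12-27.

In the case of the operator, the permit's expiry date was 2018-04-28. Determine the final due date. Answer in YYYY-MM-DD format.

2 months after 2018-04-28, on the same day of the month, is 2018-06-28.
2018-06-28 is a Thursday and not a listed holiday, so it stands.
So the filing is due 2018-06-28.

2018-06-28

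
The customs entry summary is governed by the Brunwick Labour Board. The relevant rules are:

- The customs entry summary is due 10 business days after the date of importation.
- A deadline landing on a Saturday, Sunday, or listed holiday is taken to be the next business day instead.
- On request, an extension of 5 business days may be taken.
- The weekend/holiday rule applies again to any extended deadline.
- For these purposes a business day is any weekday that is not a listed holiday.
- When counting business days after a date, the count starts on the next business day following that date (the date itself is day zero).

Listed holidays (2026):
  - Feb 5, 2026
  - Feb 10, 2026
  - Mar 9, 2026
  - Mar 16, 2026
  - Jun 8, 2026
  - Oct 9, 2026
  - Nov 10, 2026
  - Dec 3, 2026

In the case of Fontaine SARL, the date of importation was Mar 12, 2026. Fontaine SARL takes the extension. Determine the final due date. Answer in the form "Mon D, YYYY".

10 business days after Mar 12, 2026, excluding weekends and holidays, is Mar 27, 2026.
Mar 27, 2026 is a Friday and not a listed holiday, so it stands.
The 5-business-day extension runs from Mar 27, 2026 to Apr 3, 2026.
Apr 3, 2026 (Friday) is already a business day.
So the filing is due Apr 3, 2026.

Apr 3, 2026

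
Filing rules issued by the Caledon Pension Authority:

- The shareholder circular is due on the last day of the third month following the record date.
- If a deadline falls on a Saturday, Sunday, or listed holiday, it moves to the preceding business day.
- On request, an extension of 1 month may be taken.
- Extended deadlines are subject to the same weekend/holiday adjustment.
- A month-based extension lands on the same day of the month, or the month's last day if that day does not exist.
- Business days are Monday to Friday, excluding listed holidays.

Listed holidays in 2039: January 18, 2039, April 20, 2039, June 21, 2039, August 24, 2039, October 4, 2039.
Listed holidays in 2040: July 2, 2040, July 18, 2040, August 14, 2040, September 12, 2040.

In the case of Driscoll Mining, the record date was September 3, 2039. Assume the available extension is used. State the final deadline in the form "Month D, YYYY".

January 30, 2040

3 months after September 3, 2039 is December 2039; that month ends on December 31, 2039.
Because December 31, 2039 is a Saturday, the deadline becomes December 30, 2039 (Friday).
Applying the 1 month extension: 1 month after December 30, 2039 is January 30, 2040.
January 30, 2040 is a Monday and not a listed holiday, so it stands.
The final due date is January 30, 2040.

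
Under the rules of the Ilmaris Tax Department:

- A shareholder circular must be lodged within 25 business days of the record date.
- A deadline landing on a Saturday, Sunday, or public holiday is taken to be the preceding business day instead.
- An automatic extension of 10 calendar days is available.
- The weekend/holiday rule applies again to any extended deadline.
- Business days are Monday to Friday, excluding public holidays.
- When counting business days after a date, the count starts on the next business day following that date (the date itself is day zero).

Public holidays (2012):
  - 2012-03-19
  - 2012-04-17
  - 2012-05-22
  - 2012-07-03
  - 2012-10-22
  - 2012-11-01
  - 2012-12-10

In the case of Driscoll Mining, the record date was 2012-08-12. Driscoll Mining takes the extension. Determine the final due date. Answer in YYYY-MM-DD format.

2012-09-24

Starting the day after 2012-08-12 and counting 25 business days lands on 2012-09-14.
2012-09-14 is a Friday and not a listed holiday, so it stands.
The 10-calendar-day extension moves the deadline from 2012-09-14 to 2012-09-24.
2012-09-24 (Monday) is already a business day.
Final deadline: 2012-09-24.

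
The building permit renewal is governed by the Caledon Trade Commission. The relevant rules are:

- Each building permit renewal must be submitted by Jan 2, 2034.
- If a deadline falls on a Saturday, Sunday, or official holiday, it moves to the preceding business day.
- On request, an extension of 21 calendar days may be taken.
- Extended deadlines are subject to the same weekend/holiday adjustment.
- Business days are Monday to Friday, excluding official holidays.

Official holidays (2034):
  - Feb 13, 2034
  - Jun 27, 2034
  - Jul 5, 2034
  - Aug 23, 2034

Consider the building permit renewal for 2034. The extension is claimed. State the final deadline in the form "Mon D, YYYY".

Jan 23, 2034

Start from the fixed due date, Jan 2, 2034.
Since Jan 2, 2034 is a Monday and not a holiday, the date is unchanged.
Add the 21 calendar-day extension to Jan 2, 2034: Jan 23, 2034.
Jan 23, 2034 falls on a Monday, which is a business day, so no adjustment is needed.
So the filing is due Jan 23, 2034.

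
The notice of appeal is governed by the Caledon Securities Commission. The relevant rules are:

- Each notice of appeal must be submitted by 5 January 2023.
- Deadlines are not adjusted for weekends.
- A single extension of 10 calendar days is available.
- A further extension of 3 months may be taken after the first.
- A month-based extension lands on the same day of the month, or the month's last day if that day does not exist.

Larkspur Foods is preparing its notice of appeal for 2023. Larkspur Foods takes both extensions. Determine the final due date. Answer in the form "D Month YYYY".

The stated deadline is 5 January 2023.
5 January 2023 falls on a Thursday. The rules make no weekend/holiday allowance, so it remains 5 January 2023.
Add the 10 calendar-day extension to 5 January 2023: 15 January 2023.
15 January 2023 falls on a Sunday. The rules make no weekend/holiday allowance, so it remains 15 January 2023.
Add 3 months to 15 January 2023: 15 April 2023.
15 April 2023 is a Saturday; no weekend or holiday adjustment applies.
The final due date is 15 April 2023.

15 April 2023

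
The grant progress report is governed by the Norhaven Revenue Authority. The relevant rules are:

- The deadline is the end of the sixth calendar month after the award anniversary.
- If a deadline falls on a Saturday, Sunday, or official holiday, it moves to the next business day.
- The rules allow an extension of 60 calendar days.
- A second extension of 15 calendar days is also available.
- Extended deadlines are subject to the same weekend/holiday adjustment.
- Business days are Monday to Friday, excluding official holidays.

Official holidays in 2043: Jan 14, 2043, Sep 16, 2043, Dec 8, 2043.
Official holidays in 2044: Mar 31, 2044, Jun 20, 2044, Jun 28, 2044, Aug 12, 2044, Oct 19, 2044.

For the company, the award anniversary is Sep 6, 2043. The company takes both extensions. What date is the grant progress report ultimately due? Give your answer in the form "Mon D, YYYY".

Jun 15, 2044

6 months after Sep 6, 2043 falls in March 2044; the last day of that month is Mar 31, 2044.
Mar 31, 2044 is a listed holiday; the next business day is Apr 1, 2044 (Friday).
Add the 60 calendar-day extension to Apr 1, 2044: May 31, 2044.
May 31, 2044 is a Tuesday and not a listed holiday, so it stands.
With the 15-day extension, May 31, 2044 becomes Jun 15, 2044.
Jun 15, 2044 falls on a Wednesday, which is a business day, so no adjustment is needed.
Final deadline: Jun 15, 2044.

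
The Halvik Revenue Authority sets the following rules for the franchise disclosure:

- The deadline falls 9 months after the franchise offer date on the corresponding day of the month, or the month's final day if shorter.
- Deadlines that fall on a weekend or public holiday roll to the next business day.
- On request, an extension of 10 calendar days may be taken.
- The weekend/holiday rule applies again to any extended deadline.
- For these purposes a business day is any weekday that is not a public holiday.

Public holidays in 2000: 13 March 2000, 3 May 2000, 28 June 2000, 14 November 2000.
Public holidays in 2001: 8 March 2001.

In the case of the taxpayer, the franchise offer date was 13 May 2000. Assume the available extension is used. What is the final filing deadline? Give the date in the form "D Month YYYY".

23 February 2001

9 months after 13 May 2000, on the same day of the month, is 13 February 2001.
13 February 2001 is a Tuesday and not a listed holiday, so it stands.
Applying the 10-calendar-day extension: 13 February 2001 + 10 days = 23 February 2001.
23 February 2001 is a Friday and not a listed holiday, so it stands.
So the filing is due 23 February 2001.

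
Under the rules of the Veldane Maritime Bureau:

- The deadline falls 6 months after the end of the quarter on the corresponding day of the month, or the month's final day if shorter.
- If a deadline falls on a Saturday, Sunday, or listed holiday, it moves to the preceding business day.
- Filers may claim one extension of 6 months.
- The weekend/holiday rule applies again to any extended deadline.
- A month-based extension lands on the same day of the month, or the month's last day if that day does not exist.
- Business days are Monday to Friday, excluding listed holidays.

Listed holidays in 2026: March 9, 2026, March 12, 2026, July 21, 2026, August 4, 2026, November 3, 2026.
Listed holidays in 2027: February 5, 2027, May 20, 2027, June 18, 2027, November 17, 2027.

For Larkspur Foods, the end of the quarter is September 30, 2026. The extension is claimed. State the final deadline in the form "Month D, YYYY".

September 30, 2027

6 months from September 30, 2026 is March 30, 2027.
March 30, 2027 is a Tuesday and not a listed holiday, so it stands.
Add 6 months to March 30, 2027: September 30, 2027.
September 30, 2027 (Thursday) is already a business day.
Final deadline: September 30, 2027.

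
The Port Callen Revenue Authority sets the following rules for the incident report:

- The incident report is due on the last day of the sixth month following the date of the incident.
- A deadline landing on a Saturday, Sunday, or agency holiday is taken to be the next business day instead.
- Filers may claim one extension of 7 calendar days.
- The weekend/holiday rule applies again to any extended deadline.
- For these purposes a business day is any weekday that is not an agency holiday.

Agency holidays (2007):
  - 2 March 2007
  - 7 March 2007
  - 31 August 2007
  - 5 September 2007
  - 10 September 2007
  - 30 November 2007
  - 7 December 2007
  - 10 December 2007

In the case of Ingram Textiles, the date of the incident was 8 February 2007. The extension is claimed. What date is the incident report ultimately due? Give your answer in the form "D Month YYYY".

11 September 2007

The sixth month after 8 February 2007 is August 2007, whose last day is 31 August 2007.
31 August 2007 is a listed holiday; the next business day is 3 September 2007 (Monday).
The 7-calendar-day extension moves the deadline from 3 September 2007 to 10 September 2007.
Because 10 September 2007 is a listed holiday, the deadline becomes 11 September 2007 (Tuesday).
The final due date is 11 September 2007.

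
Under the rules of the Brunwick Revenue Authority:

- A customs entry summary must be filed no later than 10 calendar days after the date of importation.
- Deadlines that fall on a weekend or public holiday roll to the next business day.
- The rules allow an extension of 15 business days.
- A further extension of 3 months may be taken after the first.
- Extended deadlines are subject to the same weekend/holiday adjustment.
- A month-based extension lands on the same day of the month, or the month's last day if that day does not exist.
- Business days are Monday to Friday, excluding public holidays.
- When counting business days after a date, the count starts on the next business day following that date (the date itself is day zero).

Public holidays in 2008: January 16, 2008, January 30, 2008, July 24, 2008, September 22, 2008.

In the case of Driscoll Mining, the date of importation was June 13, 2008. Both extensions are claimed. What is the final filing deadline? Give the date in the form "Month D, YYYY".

October 14, 2008

From June 13, 2008, 10 calendar days later is June 23, 2008.
June 23, 2008 (Monday) is already a business day.
Applying the 15-business-day extension: 15 business days after June 23, 2008 is July 14, 2008.
July 14, 2008 (Monday) is already a business day.
The 3 months extension carries July 14, 2008 to October 14, 2008.
October 14, 2008 (Tuesday) is already a business day.
Final deadline: October 14, 2008.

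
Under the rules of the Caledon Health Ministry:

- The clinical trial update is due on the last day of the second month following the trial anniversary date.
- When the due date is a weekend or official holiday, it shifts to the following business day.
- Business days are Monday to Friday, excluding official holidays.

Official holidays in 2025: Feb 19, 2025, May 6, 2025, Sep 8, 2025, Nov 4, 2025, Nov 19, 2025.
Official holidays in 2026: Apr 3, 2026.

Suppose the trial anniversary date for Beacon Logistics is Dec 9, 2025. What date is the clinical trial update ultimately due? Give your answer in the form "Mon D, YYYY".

Mar 2, 2026

2 months after Dec 9, 2025 falls in February 2026; the last day of that month is Feb 28, 2026.
Feb 28, 2026 is a Saturday, so it moves to the next business day, Mar 2, 2026 (Monday).
So the filing is due Mar 2, 2026.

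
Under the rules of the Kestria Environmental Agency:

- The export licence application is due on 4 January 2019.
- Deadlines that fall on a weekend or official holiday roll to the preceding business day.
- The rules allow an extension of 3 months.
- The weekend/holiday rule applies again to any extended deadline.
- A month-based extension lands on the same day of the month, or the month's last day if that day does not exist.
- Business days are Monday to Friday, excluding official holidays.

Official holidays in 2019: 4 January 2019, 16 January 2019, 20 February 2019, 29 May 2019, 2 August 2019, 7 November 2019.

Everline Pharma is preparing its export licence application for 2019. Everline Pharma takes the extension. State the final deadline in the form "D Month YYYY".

3 April 2019

Start from the fixed due date, 4 January 2019.
4 January 2019 falls on a listed holiday. Rolling to the preceding business day gives 3 January 2019, a Thursday.
The 3 months extension carries 3 January 2019 to 3 April 2019.
Since 3 April 2019 is a Wednesday and not a holiday, the date is unchanged.
So the filing is due 3 April 2019.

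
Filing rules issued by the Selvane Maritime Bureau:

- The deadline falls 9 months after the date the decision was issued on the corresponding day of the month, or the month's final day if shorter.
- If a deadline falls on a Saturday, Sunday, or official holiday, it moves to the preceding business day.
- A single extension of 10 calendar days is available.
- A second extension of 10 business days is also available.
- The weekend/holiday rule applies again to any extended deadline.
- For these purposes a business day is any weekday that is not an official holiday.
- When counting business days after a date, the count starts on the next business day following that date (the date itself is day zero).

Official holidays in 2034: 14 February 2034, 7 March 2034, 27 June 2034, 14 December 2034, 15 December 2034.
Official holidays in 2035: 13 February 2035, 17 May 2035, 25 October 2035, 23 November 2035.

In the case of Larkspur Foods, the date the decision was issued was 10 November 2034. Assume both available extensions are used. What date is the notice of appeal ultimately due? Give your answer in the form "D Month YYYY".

3 September 2035

Moving 9 months forward from 10 November 2034 on the corresponding day gives 10 August 2035.
10 August 2035 is a Friday and not a listed holiday, so it stands.
Add the 10 calendar-day extension to 10 August 2035: 20 August 2035.
Since 20 August 2035 is a Monday and not a holiday, the date is unchanged.
The 10-business-day extension runs from 20 August 2035 to 3 September 2035.
Since 3 September 2035 is a Monday and not a holiday, the date is unchanged.
Deadline: 3 September 2035.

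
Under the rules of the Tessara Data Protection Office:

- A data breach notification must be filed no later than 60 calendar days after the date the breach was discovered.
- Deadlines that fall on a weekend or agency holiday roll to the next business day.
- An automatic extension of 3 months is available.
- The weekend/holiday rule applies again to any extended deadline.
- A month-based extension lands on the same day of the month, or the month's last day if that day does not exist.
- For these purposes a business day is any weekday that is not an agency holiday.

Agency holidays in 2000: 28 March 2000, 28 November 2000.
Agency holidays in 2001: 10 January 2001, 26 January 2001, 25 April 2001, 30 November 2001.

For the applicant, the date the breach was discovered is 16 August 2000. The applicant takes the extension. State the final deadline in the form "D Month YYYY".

Adding 60 calendar days to 16 August 2000 gives 15 October 2000.
15 October 2000 is a Sunday, so it moves to the next business day, 16 October 2000 (Monday).
Add 3 months to 16 October 2000: 16 January 2001.
Since 16 January 2001 is a Tuesday and not a holiday, the date is unchanged.
So the filing is due 16 January 2001.

16 January 2001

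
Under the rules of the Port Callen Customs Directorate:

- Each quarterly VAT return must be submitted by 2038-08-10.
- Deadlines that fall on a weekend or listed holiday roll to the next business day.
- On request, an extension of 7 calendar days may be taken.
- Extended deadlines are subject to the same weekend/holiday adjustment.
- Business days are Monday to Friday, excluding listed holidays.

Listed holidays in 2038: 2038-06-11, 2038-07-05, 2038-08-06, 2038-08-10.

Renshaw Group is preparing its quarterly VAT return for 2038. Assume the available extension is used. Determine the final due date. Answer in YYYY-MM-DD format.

2038-08-18

The statutory due date is 2038-08-10.
2038-08-10 is a listed holiday; the next business day is 2038-08-11 (Wednesday).
The 7-calendar-day extension moves the deadline from 2038-08-11 to 2038-08-18.
2038-08-18 (Wednesday) is already a business day.
The final due date is 2038-08-18.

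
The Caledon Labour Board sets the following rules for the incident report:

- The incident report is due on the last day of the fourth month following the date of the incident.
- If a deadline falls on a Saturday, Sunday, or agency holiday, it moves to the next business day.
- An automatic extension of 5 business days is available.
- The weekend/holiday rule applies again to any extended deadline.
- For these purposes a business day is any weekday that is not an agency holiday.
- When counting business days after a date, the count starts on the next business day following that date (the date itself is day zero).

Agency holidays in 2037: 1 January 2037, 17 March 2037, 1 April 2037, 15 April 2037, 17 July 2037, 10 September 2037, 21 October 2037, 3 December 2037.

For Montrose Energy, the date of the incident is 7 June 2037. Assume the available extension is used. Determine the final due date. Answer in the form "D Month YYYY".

9 November 2037

The fourth month after 7 June 2037 is October 2037, whose last day is 31 October 2037.
Because 31 October 2037 is a Saturday, the deadline becomes 2 November 2037 (Monday).
The 5-business-day extension runs from 2 November 2037 to 9 November 2037.
9 November 2037 falls on a Monday, which is a business day, so no adjustment is needed.
Deadline: 9 November 2037.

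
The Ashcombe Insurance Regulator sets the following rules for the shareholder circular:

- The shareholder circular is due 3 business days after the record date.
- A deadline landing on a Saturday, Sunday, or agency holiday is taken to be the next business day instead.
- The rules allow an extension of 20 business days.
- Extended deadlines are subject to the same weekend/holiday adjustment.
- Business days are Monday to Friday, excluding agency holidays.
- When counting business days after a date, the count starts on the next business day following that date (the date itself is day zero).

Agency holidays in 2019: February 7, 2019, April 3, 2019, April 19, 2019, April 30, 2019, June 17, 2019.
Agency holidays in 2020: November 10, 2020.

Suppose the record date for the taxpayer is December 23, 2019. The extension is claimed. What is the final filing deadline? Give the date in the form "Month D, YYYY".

3 business days after December 23, 2019, excluding weekends and holidays, is December 26, 2019.
December 26, 2019 falls on a Thursday, which is a business day, so no adjustment is needed.
The 20-business-day extension runs from December 26, 2019 to January 23, 2020.
January 23, 2020 is a Thursday and not a listed holiday, so it stands.
The final due date is January 23, 2020.

January 23, 2020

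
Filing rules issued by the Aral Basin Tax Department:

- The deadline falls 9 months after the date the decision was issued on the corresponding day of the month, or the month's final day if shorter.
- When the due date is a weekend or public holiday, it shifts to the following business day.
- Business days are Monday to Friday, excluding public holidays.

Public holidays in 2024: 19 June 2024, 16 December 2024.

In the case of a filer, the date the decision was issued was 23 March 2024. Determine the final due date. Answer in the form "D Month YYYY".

23 December 2024

9 months from 23 March 2024 is 23 December 2024.
23 December 2024 is a Monday and not a listed holiday, so it stands.
Deadline: 23 December 2024.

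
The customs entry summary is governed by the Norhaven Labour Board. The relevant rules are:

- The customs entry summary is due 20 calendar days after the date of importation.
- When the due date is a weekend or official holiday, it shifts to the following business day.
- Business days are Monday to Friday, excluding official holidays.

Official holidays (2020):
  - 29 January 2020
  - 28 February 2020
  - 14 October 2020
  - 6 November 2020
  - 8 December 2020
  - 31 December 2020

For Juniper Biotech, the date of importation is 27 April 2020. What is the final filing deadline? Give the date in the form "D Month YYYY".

From 27 April 2020, 20 calendar days later is 17 May 2020.
17 May 2020 is a Sunday, so it moves to the next business day, 18 May 2020 (Monday).
Final deadline: 18 May 2020.

18 May 2020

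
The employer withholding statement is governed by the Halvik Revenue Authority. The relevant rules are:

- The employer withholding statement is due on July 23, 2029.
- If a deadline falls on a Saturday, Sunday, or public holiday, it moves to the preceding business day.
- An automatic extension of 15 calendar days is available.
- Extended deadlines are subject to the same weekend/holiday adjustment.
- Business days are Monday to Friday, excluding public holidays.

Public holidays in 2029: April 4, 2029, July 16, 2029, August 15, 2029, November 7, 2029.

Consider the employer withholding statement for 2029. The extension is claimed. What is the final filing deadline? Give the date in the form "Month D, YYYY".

The statutory due date is July 23, 2029.
Since July 23, 2029 is a Monday and not a holiday, the date is unchanged.
The 15-calendar-day extension moves the deadline from July 23, 2029 to August 7, 2029.
August 7, 2029 falls on a Tuesday, which is a business day, so no adjustment is needed.
The final due date is August 7, 2029.

August 7, 2029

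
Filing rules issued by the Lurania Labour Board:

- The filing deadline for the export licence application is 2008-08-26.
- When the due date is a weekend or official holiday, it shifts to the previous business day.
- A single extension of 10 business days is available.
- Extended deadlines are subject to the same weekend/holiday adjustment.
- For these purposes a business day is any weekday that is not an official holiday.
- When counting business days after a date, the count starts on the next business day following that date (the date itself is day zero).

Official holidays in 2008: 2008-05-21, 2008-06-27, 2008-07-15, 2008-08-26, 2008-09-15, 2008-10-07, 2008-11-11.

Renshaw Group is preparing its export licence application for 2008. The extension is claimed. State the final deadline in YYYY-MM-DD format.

2008-09-09

Start from the fixed due date, 2008-08-26.
2008-08-26 is a listed holiday; the preceding business day is 2008-08-25 (Monday).
The 10-business-day extension runs from 2008-08-25 to 2008-09-09.
Since 2008-09-09 is a Tuesday and not a holiday, the date is unchanged.
So the filing is due 2008-09-09.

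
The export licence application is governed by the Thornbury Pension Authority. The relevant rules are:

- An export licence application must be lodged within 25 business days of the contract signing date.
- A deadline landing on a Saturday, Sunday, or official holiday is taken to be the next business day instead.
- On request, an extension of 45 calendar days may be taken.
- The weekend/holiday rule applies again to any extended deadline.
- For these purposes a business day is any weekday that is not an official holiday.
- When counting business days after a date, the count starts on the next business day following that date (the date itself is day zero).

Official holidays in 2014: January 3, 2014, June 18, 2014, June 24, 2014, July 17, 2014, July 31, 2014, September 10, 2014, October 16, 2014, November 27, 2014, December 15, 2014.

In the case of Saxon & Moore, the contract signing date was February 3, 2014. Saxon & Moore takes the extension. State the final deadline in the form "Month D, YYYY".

April 24, 2014

25 business days after February 3, 2014, excluding weekends and holidays, is March 10, 2014.
March 10, 2014 is a Monday and not a listed holiday, so it stands.
The 45-calendar-day extension moves the deadline from March 10, 2014 to April 24, 2014.
April 24, 2014 (Thursday) is already a business day.
Deadline: April 24, 2014.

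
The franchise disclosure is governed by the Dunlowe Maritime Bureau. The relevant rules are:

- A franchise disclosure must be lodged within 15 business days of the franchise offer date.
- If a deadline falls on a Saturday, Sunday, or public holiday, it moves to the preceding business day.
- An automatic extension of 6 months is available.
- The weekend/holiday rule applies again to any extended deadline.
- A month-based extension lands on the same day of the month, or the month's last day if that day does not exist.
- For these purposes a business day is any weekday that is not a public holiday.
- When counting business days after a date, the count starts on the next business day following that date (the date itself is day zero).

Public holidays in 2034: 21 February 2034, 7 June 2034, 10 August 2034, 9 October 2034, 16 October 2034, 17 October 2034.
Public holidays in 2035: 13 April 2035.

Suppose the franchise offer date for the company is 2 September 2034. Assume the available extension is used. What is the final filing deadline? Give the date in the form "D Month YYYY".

Counting 15 business days after 2 September 2034 (skipping weekends and listed holidays) reaches 22 September 2034.
Since 22 September 2034 is a Friday and not a holiday, the date is unchanged.
The 6 months extension carries 22 September 2034 to 22 March 2035.
Since 22 March 2035 is a Thursday and not a holiday, the date is unchanged.
Final deadline: 22 March 2035.

22 March 2035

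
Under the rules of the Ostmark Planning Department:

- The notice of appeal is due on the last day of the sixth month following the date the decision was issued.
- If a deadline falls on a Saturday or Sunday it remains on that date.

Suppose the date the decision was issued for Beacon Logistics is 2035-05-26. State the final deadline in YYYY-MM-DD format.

The sixth month after 2035-05-26 is November 2035, whose last day is 2035-11-30.
2035-11-30 falls on a Friday. The rules make no weekend/holiday allowance, so it remains 2035-11-30.
Deadline: 2035-11-30.

2035-11-30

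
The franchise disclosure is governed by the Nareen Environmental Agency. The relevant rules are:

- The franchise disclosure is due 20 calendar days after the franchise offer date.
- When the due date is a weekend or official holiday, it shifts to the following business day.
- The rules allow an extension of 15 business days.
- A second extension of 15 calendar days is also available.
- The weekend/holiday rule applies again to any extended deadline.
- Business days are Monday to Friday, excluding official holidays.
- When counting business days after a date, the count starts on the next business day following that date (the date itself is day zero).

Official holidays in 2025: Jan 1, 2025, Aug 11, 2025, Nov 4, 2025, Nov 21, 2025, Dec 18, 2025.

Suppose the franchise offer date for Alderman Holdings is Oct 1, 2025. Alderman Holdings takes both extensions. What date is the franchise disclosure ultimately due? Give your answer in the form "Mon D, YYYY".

Nov 27, 2025

Adding 20 calendar days to Oct 1, 2025 gives Oct 21, 2025.
Oct 21, 2025 falls on a Tuesday, which is a business day, so no adjustment is needed.
The 15-business-day extension runs from Oct 21, 2025 to Nov 12, 2025.
Nov 12, 2025 falls on a Wednesday, which is a business day, so no adjustment is needed.
With the 15-day extension, Nov 12, 2025 becomes Nov 27, 2025.
Since Nov 27, 2025 is a Thursday and not a holiday, the date is unchanged.
The final due date is Nov 27, 2025.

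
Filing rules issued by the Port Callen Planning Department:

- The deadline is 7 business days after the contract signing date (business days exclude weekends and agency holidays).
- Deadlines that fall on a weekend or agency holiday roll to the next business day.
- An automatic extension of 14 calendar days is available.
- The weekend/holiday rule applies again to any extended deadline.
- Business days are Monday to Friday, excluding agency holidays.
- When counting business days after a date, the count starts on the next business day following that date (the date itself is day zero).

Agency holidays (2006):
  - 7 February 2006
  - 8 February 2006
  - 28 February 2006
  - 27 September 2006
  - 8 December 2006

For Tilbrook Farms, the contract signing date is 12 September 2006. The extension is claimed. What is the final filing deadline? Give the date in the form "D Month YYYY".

7 business days after 12 September 2006, excluding weekends and holidays, is 21 September 2006.
21 September 2006 falls on a Thursday, which is a business day, so no adjustment is needed.
Add the 14 calendar-day extension to 21 September 2006: 5 October 2006.
Since 5 October 2006 is a Thursday and not a holiday, the date is unchanged.
The final due date is 5 October 2006.

5 October 2006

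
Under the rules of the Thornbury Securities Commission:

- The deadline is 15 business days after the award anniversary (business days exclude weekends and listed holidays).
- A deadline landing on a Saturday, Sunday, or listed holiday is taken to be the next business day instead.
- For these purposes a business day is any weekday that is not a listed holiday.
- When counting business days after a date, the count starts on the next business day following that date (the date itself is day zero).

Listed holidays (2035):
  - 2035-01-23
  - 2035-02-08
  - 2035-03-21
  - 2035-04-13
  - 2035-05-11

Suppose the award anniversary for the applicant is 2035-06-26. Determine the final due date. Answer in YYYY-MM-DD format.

Starting the day after 2035-06-26 and counting 15 business days lands on 2035-07-17.
2035-07-17 (Tuesday) is already a business day.
Deadline: 2035-07-17.

2035-07-17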